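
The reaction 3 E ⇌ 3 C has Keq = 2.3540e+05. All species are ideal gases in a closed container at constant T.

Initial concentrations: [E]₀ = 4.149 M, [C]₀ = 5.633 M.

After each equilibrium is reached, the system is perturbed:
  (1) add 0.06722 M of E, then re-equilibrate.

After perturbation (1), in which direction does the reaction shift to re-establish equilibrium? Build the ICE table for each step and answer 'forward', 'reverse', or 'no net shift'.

Q₀ = 2.503 vs Keq = 2.3540e+05 ⇒ Q<K, forward
Step 1:
                    E           C
  I             4.149       5.633
  C            -3.993       3.993
  E            0.1559       9.626
  solve Keq expr → x = 1.331; check Q = 2.3540e+05
Then add 0.06722 M of E.
Step 2:
                    E           C
  I            0.2231       9.626
  C          -0.06615     0.06615
  E             0.157       9.692
  solve Keq expr → x = 0.02205; check Q = 2.3540e+05

Direction: forward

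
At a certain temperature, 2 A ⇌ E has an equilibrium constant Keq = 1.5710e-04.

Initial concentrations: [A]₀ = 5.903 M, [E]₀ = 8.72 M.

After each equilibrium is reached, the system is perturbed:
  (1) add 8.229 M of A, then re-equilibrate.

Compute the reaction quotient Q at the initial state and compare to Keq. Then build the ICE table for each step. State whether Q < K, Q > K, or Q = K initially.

Q₀ = 0.2502 vs Keq = 1.5710e-04 ⇒ Q>K, reverse
Step 1:
                    A           E
  I             5.903        8.72
  C             17.27      -8.636
  E             23.17     0.08437
  solve Keq expr → x = -8.636; check Q = 1.5710e-04
Then add 8.229 M of A.
Step 2:
                    A           E
  I              31.4     0.08437
  C           -0.1384     0.06919
  E             31.26      0.1536
  solve Keq expr → x = 0.06919; check Q = 1.5710e-04

Q₀ = 0.2502; Q > K (proceeds reverse)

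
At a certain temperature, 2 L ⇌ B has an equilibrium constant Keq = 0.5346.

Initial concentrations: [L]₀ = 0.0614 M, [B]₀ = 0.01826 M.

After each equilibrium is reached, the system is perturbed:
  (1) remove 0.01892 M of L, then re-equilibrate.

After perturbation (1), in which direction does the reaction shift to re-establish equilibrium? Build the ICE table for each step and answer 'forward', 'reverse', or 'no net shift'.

Q₀ = 4.844 vs Keq = 0.5346 ⇒ Q>K, reverse
Step 1:
                  L         B
  I          0.0614   0.01826
  C         0.02798  -0.01399
  E         0.08938  0.004271
  solve Keq expr → x = -0.01399; check Q = 0.5346
Then remove 0.01892 M of L.
Step 2:
                  L         B
  I         0.07046  0.004271
  C        0.002803 -0.001401
  E         0.07326  0.002869
  solve Keq expr → x = -0.001401; check Q = 0.5346

Direction: reverse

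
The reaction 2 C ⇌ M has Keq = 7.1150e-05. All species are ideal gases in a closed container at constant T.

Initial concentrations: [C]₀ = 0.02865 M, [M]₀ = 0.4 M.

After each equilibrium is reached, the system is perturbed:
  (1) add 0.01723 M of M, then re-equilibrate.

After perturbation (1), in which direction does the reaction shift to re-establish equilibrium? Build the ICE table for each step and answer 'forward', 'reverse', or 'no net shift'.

Q₀ = 487.3 vs Keq = 7.1150e-05 ⇒ Q>K, reverse
Step 1:
                    C           M
  init        0.02865         0.4
  Δ            0.7999        -0.4
  eq           0.8286  4.8844e-05
  solve Keq expr → x = -0.4; check Q = 7.1150e-05
Then add 0.01723 M of M.
Step 2:
                    C           M
  init         0.8286     0.01728
  Δ           0.03445    -0.01723
  eq            0.863  5.2991e-05
  solve Keq expr → x = -0.01723; check Q = 7.1150e-05

Direction: reverse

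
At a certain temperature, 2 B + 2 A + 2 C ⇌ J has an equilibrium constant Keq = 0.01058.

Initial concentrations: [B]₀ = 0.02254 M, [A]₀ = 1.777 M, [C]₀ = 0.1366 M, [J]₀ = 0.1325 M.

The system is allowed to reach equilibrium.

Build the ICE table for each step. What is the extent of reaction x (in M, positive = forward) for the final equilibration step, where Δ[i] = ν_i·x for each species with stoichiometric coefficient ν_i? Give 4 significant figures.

Q₀ = 4426 vs Keq = 0.01058 ⇒ Q>K, reverse
Step 1:
                  B         A         C         J
  Initial   0.02254     1.777    0.1366    0.1325
  Change     0.2638    0.2638    0.2638   -0.1319
  Equil      0.2864     2.041    0.4004 5.7952e-04
  solve Keq expr → x = -0.1319; check Q = 0.01058

x = -0.1319 M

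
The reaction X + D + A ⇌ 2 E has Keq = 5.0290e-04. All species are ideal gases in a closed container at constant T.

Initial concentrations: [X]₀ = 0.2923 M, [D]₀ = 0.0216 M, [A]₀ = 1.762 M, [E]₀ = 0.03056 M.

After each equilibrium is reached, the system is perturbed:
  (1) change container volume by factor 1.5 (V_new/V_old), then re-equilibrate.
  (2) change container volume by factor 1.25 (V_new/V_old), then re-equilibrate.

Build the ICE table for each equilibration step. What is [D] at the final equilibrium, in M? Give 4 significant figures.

[D]_eq = 0.01906 M

Q₀ = 0.08395 vs Keq = 5.0290e-04 ⇒ Q>K, reverse
Step 1:
                    X           D           A           E
  Initial      0.2923      0.0216       1.762     0.03056
  Change      0.01373     0.01373     0.01373    -0.02745
  Equil         0.306     0.03533       1.776    0.003107
  solve Keq expr → x = -0.01373; check Q = 5.0290e-04
Then change container volume by factor 1.5 (V_new/V_old).
Step 2:
                    X           D           A           E
  Initial       0.204     0.02355       1.184    0.002071
  Change   1.8626e-04  1.8626e-04  1.8626e-04 -3.7253e-04
  Equil        0.2042     0.02374       1.184    0.001699
  solve Keq expr → x = -1.8626e-04; check Q = 5.0290e-04
Then change container volume by factor 1.25 (V_new/V_old).
Step 3:
                    X           D           A           E
  Initial      0.1634     0.01899      0.9472    0.001359
  Change   7.0462e-05  7.0462e-05  7.0462e-05 -1.4092e-04
  Equil        0.1634     0.01906      0.9473    0.001218
  solve Keq expr → x = -7.0462e-05; check Q = 5.0290e-04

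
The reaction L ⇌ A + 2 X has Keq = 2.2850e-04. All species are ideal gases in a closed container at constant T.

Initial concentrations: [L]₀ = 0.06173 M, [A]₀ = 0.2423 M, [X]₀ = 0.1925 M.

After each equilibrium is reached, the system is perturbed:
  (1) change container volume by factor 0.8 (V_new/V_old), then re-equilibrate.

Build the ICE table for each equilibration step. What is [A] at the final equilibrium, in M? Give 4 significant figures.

Q₀ = 0.1455 vs Keq = 2.2850e-04 ⇒ Q>K, reverse
Step 1:
                    L           A           X
  I           0.06173      0.2423      0.1925
  C           0.08877    -0.08877     -0.1775
  E            0.1505      0.1535     0.01497
  solve Keq expr → x = -0.08877; check Q = 2.2850e-04
Then change container volume by factor 0.8 (V_new/V_old).
Step 2:
                    L           A           X
  I            0.1881      0.1919     0.01871
  C            0.0018     -0.0018   -0.003599
  E            0.1899      0.1901     0.01511
  solve Keq expr → x = -0.0018; check Q = 2.2850e-04

[A]_eq = 0.1901 M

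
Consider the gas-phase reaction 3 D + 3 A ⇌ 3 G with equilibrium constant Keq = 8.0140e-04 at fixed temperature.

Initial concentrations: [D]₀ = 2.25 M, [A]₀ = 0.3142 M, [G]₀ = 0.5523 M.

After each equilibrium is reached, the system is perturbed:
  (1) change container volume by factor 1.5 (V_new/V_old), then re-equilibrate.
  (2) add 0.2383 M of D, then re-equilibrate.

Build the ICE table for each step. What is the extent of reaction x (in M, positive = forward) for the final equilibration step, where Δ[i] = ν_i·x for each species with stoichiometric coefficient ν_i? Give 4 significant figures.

x = 0.002964 M

Q₀ = 0.4768 vs Keq = 8.0140e-04 ⇒ Q>K, reverse
Step 1:
                    D           A           G
  I              2.25      0.3142      0.5523
  C            0.3821      0.3821     -0.3821
  E             2.632      0.6963      0.1702
  solve Keq expr → x = -0.1274; check Q = 8.0140e-04
Then change container volume by factor 1.5 (V_new/V_old).
Step 2:
                    D           A           G
  I             1.755      0.4642      0.1135
  C           0.03129     0.03129    -0.03129
  E             1.786      0.4955      0.0822
  solve Keq expr → x = -0.01043; check Q = 8.0140e-04
Then add 0.2383 M of D.
Step 3:
                    D           A           G
  I             2.024      0.4955      0.0822
  C         -0.008893   -0.008893    0.008893
  E             2.015      0.4866     0.09109
  solve Keq expr → x = 0.002964; check Q = 8.0140e-04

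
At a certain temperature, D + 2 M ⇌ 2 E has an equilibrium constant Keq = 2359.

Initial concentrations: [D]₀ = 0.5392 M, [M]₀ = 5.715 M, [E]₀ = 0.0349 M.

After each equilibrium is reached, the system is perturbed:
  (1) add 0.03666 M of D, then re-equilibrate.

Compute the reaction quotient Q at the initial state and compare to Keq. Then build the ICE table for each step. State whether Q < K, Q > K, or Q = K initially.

Q₀ = 6.9162e-05 vs Keq = 2359 ⇒ Q<K, forward
Step 1:
                  D         M         E
  Initial    0.5392     5.715    0.0349
  Change    -0.5392    -1.078     1.078
  Equil   2.4437e-05     4.637     1.113
  solve Keq expr → x = 0.5392; check Q = 2359
Then add 0.03666 M of D.
Step 2:
                  D         M         E
  Initial   0.03668     4.637     1.113
  Change   -0.03666  -0.07331   0.07331
  Equil   2.8661e-05     4.563     1.187
  solve Keq expr → x = 0.03666; check Q = 2359

Q₀ = 6.9162e-05; Q < K (proceeds forward)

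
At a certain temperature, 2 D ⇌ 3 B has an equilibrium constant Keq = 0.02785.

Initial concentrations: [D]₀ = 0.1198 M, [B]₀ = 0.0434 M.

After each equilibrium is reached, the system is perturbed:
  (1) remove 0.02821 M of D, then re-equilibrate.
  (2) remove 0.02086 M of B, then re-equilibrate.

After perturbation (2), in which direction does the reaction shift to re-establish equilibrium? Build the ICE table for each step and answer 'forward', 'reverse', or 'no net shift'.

Q₀ = 0.005696 vs Keq = 0.02785 ⇒ Q<K, forward
Step 1:
                   D          B
  I           0.1198     0.0434
  C         -0.01577    0.02365
  E            0.104    0.06705
  solve Keq expr → x = 0.007883; check Q = 0.02785
Then remove 0.02821 M of D.
Step 2:
                   D          B
  I          0.07582    0.06705
  C         0.006468  -0.009702
  E          0.08229    0.05735
  solve Keq expr → x = -0.003234; check Q = 0.02785
Then remove 0.02086 M of B.
Step 3:
                   D          B
  I          0.08229    0.03649
  C         -0.01056    0.01584
  E          0.07173    0.05233
  solve Keq expr → x = 0.005281; check Q = 0.02785

Direction: forward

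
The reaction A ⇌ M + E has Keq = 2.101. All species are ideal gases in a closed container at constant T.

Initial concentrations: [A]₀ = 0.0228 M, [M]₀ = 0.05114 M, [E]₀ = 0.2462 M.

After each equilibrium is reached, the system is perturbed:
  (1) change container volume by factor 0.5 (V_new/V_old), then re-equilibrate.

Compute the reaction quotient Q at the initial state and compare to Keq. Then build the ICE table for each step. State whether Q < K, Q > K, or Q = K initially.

Q₀ = 0.5522 vs Keq = 2.101 ⇒ Q<K, forward
Step 1:
                   A          M          E
  Initial     0.0228    0.05114     0.2462
  Change    -0.01463    0.01463    0.01463
  Equil     0.008166    0.06577     0.2608
  solve Keq expr → x = 0.01463; check Q = 2.101
Then change container volume by factor 0.5 (V_new/V_old).
Step 2:
                   A          M          E
  Initial    0.01633     0.1315     0.5217
  Change     0.01251   -0.01251   -0.01251
  Equil      0.02885      0.119     0.5092
  solve Keq expr → x = -0.01251; check Q = 2.101

Q₀ = 0.5522; Q < K (proceeds forward)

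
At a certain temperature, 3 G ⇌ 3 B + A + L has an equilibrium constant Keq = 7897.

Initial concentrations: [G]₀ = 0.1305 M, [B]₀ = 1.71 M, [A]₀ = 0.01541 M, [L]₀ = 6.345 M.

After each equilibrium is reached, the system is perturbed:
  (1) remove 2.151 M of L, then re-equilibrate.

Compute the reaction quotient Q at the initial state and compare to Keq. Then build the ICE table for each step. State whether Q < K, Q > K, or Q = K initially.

Q₀ = 220 vs Keq = 7897 ⇒ Q<K, forward
Step 1:
                    G           B           A           L
  init         0.1305        1.71     0.01541       6.345
  Δ          -0.07372     0.07372     0.02457     0.02457
  eq          0.05678       1.784     0.03998        6.37
  solve Keq expr → x = 0.02457; check Q = 7897
Then remove 2.151 M of L.
Step 2:
                    G           B           A           L
  init        0.05678       1.784     0.03998       4.219
  Δ         -0.006256    0.006256    0.002085    0.002085
  eq          0.05052        1.79     0.04207       4.221
  solve Keq expr → x = 0.002085; check Q = 7897

Q₀ = 220; Q < K (proceeds forward)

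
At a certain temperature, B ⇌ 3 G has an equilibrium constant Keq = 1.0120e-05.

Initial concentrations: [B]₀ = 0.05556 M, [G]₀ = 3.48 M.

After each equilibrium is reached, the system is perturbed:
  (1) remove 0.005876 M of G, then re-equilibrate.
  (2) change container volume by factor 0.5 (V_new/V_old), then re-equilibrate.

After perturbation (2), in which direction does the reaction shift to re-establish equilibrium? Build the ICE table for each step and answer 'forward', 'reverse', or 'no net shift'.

Q₀ = 758.5 vs Keq = 1.0120e-05 ⇒ Q>K, reverse
Step 1:
                  B         G
  init      0.05556      3.48
  Δ           1.152    -3.457
  eq          1.208   0.02304
  solve Keq expr → x = -1.152; check Q = 1.0120e-05
Then remove 0.005876 M of G.
Step 2:
                  B         G
  init        1.208   0.01716
  Δ       -0.001955  0.005864
  eq          1.206   0.02302
  solve Keq expr → x = 0.001955; check Q = 1.0120e-05
Then change container volume by factor 0.5 (V_new/V_old).
Step 3:
                  B         G
  init        2.412   0.04605
  Δ        0.005672  -0.01702
  eq          2.418   0.02903
  solve Keq expr → x = -0.005672; check Q = 1.0120e-05

Direction: reverse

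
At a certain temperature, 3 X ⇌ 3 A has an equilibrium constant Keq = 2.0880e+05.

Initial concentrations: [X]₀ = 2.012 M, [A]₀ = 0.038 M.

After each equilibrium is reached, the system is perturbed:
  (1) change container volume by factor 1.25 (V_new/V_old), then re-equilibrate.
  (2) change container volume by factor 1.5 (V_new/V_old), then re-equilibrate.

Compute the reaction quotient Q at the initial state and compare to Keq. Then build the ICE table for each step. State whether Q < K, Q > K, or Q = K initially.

Q₀ = 6.7370e-06 vs Keq = 2.0880e+05 ⇒ Q<K, forward
Step 1:
                    X           A
  I             2.012       0.038
  C            -1.978       1.978
  E           0.03398       2.016
  solve Keq expr → x = 0.6593; check Q = 2.0880e+05
Then change container volume by factor 1.25 (V_new/V_old).
Step 2:
                    X           A
  I           0.02719       1.613
  C                 0           0
  E           0.02719       1.613
  solve Keq expr → x = 0; check Q = 2.0880e+05
Then change container volume by factor 1.5 (V_new/V_old).
Step 3:
                    X           A
  I           0.01812       1.075
  C                 0           0
  E           0.01812       1.075
  solve Keq expr → x = 0; check Q = 2.0880e+05

Q₀ = 6.7370e-06; Q < K (proceeds forward)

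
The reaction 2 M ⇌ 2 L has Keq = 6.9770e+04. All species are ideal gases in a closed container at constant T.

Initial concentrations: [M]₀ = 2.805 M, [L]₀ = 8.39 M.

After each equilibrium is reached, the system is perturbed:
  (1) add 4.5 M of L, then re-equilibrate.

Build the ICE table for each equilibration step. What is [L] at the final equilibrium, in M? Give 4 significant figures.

Q₀ = 8.947 vs Keq = 6.9770e+04 ⇒ Q<K, forward
Step 1:
                  M         L
  init        2.805      8.39
  Δ          -2.763     2.763
  eq        0.04222     11.15
  solve Keq expr → x = 1.381; check Q = 6.9770e+04
Then add 4.5 M of L.
Step 2:
                  M         L
  init      0.04222     15.65
  Δ         0.01697  -0.01697
  eq         0.0592     15.64
  solve Keq expr → x = -0.008486; check Q = 6.9770e+04

[L]_eq = 15.64 M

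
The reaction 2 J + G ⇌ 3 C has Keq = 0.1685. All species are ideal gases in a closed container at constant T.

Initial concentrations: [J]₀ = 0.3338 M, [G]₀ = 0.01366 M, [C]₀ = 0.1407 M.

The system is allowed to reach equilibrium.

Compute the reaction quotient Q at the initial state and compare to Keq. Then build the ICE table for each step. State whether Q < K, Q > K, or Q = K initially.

Q₀ = 1.83 vs Keq = 0.1685 ⇒ Q>K, reverse
Step 1:
                  J         G         C
  Initial    0.3338   0.01366    0.1407
  Change    0.03445   0.01722  -0.05167
  Equil      0.3682   0.03088   0.08903
  solve Keq expr → x = -0.01722; check Q = 0.1685

Q₀ = 1.83; Q > K (proceeds reverse)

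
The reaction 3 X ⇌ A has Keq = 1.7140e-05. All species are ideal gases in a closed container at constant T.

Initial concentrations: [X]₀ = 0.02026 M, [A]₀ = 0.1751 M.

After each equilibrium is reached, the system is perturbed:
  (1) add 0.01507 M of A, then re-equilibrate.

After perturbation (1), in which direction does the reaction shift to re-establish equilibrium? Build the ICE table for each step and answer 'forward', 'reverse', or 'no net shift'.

Direction: reverse

Q₀ = 2.1056e+04 vs Keq = 1.7140e-05 ⇒ Q>K, reverse
Step 1:
                   X          A
  init       0.02026     0.1751
  Δ           0.5253    -0.1751
  eq          0.5456 2.7830e-06
  solve Keq expr → x = -0.1751; check Q = 1.7140e-05
Then add 0.01507 M of A.
Step 2:
                   X          A
  init        0.5456    0.01507
  Δ          0.04521   -0.01507
  eq          0.5908 3.5338e-06
  solve Keq expr → x = -0.01507; check Q = 1.7140e-05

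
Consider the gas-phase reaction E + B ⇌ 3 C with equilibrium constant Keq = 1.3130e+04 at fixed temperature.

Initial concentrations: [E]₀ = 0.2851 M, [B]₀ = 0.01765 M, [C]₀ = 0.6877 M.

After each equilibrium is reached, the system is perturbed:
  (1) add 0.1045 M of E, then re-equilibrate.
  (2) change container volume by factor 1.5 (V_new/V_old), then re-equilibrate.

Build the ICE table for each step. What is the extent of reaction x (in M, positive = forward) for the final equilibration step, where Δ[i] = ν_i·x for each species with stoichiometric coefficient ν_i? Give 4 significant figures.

x = 1.8450e-05 M

Q₀ = 64.63 vs Keq = 1.3130e+04 ⇒ Q<K, forward
Step 1:
                   E          B          C
  init        0.2851    0.01765     0.6877
  Δ         -0.01753   -0.01753     0.0526
  eq          0.2676 1.1549e-04     0.7403
  solve Keq expr → x = 0.01753; check Q = 1.3130e+04
Then add 0.1045 M of E.
Step 2:
                   E          B          C
  init        0.3721 1.1549e-04     0.7403
  Δ       -3.2396e-05 -3.2396e-05 9.7189e-05
  eq           0.372 8.3091e-05     0.7404
  solve Keq expr → x = 3.2396e-05; check Q = 1.3130e+04
Then change container volume by factor 1.5 (V_new/V_old).
Step 3:
                   E          B          C
  init         0.248 5.5394e-05     0.4936
  Δ       -1.8450e-05 -1.8450e-05 5.5349e-05
  eq           0.248 3.6945e-05     0.4937
  solve Keq expr → x = 1.8450e-05; check Q = 1.3130e+04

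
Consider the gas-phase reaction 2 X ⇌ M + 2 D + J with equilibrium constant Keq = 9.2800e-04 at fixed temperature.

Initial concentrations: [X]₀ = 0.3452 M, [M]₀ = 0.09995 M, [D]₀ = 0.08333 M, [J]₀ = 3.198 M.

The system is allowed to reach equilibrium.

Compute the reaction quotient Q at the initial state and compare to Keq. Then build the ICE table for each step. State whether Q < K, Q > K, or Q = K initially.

Q₀ = 0.01863; Q > K (proceeds reverse)

Q₀ = 0.01863 vs Keq = 9.2800e-04 ⇒ Q>K, reverse
Step 1:
                   X          M          D          J
  Initial     0.3452    0.09995    0.08333      3.198
  Change      0.0575   -0.02875    -0.0575   -0.02875
  Equil       0.4027     0.0712    0.02583      3.169
  solve Keq expr → x = -0.02875; check Q = 9.2800e-04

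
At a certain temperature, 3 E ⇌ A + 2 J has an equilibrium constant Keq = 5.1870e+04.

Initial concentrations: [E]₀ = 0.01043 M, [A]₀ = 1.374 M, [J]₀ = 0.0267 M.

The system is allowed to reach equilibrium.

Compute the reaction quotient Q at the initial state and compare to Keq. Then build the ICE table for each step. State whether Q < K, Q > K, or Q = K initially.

Q₀ = 863.3; Q < K (proceeds forward)

Q₀ = 863.3 vs Keq = 5.1870e+04 ⇒ Q<K, forward
Step 1:
                  E         A         J
  Initial   0.01043     1.374    0.0267
  Change  -0.007445  0.002482  0.004963
  Equil    0.002985     1.376   0.03166
  solve Keq expr → x = 0.002482; check Q = 5.1870e+04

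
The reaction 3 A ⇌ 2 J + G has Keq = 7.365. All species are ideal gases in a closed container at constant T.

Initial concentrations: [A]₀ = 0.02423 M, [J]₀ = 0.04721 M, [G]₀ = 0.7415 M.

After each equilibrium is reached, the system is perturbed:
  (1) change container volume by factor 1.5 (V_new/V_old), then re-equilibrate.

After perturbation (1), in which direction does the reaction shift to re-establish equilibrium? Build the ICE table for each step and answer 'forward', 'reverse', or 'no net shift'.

Q₀ = 116.2 vs Keq = 7.365 ⇒ Q>K, reverse
Step 1:
                    A           J           G
  I           0.02423     0.04721      0.7415
  C           0.02262    -0.01508   -0.007541
  E           0.04685     0.03213       0.734
  solve Keq expr → x = -0.007541; check Q = 7.365
Then change container volume by factor 1.5 (V_new/V_old).
Step 2:
                    A           J           G
  I           0.03124     0.02142      0.4893
  C                 0           0           0
  E           0.03124     0.02142      0.4893
  solve Keq expr → x = 0; check Q = 7.365

Direction: no net shift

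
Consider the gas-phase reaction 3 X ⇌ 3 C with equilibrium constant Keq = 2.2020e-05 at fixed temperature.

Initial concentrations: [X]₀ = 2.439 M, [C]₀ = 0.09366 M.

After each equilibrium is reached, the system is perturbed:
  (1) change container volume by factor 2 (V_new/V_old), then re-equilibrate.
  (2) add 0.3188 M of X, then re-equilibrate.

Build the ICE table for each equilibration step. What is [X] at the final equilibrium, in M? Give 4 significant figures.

Q₀ = 5.6627e-05 vs Keq = 2.2020e-05 ⇒ Q>K, reverse
Step 1:
                  X         C
  init        2.439   0.09366
  Δ         0.02461  -0.02461
  eq          2.464   0.06905
  solve Keq expr → x = -0.008203; check Q = 2.2020e-05
Then change container volume by factor 2 (V_new/V_old).
Step 2:
                  X         C
  init        1.232   0.03453
  Δ               0         0
  eq          1.232   0.03453
  solve Keq expr → x = 0; check Q = 2.2020e-05
Then add 0.3188 M of X.
Step 3:
                  X         C
  init        1.551   0.03453
  Δ       -0.008692  0.008692
  eq          1.542   0.04322
  solve Keq expr → x = 0.002897; check Q = 2.2020e-05

[X]_eq = 1.542 M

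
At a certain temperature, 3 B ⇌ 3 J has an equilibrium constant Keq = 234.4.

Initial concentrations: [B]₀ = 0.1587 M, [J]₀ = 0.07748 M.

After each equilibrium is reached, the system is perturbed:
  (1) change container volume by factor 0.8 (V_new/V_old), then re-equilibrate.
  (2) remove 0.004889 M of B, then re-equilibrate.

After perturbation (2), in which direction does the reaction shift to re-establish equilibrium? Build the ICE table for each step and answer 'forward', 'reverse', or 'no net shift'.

Q₀ = 0.1164 vs Keq = 234.4 ⇒ Q<K, forward
Step 1:
                    B           J
  I            0.1587     0.07748
  C           -0.1257      0.1257
  E           0.03296      0.2032
  solve Keq expr → x = 0.04191; check Q = 234.4
Then change container volume by factor 0.8 (V_new/V_old).
Step 2:
                    B           J
  I            0.0412       0.254
  C                 0           0
  E            0.0412       0.254
  solve Keq expr → x = 0; check Q = 234.4
Then remove 0.004889 M of B.
Step 3:
                    B           J
  I           0.03631       0.254
  C          0.004207   -0.004207
  E           0.04052      0.2498
  solve Keq expr → x = -0.001402; check Q = 234.4

Direction: reverse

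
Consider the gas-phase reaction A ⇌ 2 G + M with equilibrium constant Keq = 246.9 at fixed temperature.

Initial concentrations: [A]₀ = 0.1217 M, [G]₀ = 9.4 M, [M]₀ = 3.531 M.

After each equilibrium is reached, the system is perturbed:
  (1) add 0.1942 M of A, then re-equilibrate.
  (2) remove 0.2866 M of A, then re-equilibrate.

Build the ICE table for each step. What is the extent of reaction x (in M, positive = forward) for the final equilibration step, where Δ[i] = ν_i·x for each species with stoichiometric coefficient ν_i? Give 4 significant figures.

Q₀ = 2564 vs Keq = 246.9 ⇒ Q>K, reverse
Step 1:
                    A           G           M
  I            0.1217         9.4       3.531
  C            0.6463      -1.293     -0.6463
  E             0.768       8.107       2.885
  solve Keq expr → x = -0.6463; check Q = 246.9
Then add 0.1942 M of A.
Step 2:
                    A           G           M
  I            0.9622       8.107       2.885
  C           -0.1166      0.2331      0.1166
  E            0.8456       8.341       3.001
  solve Keq expr → x = 0.1166; check Q = 246.9
Then remove 0.2866 M of A.
Step 3:
                    A           G           M
  I             0.559       8.341       3.001
  C            0.1731     -0.3461     -0.1731
  E            0.7321       7.994       2.828
  solve Keq expr → x = -0.1731; check Q = 246.9

x = -0.1731 M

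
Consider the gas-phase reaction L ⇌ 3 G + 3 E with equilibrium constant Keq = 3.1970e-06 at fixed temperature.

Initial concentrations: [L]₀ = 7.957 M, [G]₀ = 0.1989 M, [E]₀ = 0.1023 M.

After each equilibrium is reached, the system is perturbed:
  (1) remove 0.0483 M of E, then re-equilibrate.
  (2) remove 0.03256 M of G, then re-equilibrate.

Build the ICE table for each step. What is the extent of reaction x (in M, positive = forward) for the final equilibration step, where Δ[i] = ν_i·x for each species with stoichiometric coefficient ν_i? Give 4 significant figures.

Q₀ = 1.0587e-06 vs Keq = 3.1970e-06 ⇒ Q<K, forward
Step 1:
                   L          G          E
  I            7.957     0.1989     0.1023
  C        -0.009178    0.02753    0.02753
  E            7.948     0.2264     0.1298
  solve Keq expr → x = 0.009178; check Q = 3.1970e-06
Then remove 0.0483 M of E.
Step 2:
                   L          G          E
  I            7.948     0.2264    0.08153
  C         -0.01071    0.03212    0.03212
  E            7.937     0.2586     0.1137
  solve Keq expr → x = 0.01071; check Q = 3.1970e-06
Then remove 0.03256 M of G.
Step 3:
                   L          G          E
  I            7.937      0.226     0.1137
  C        -0.003518    0.01055    0.01055
  E            7.934     0.2365     0.1242
  solve Keq expr → x = 0.003518; check Q = 3.1970e-06

x = 0.003518 M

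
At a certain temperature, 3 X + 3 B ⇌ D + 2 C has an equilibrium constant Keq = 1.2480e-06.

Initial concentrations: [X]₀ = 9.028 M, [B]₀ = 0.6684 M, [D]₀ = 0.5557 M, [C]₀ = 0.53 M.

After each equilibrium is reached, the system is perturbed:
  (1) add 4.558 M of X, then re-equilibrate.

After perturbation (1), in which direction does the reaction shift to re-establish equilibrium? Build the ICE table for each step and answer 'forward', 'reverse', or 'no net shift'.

Direction: forward

Q₀ = 7.1041e-04 vs Keq = 1.2480e-06 ⇒ Q>K, reverse
Step 1:
                    X           B           D           C
  init          9.028      0.6684      0.5557        0.53
  Δ            0.6612      0.6612     -0.2204     -0.4408
  eq            9.689        1.33      0.3353     0.08921
  solve Keq expr → x = -0.2204; check Q = 1.2480e-06
Then add 4.558 M of X.
Step 2:
                    X           B           D           C
  init          14.25        1.33      0.3353     0.08921
  Δ          -0.07536    -0.07536     0.02512     0.05024
  eq            14.17       1.254      0.3604      0.1394
  solve Keq expr → x = 0.02512; check Q = 1.2480e-06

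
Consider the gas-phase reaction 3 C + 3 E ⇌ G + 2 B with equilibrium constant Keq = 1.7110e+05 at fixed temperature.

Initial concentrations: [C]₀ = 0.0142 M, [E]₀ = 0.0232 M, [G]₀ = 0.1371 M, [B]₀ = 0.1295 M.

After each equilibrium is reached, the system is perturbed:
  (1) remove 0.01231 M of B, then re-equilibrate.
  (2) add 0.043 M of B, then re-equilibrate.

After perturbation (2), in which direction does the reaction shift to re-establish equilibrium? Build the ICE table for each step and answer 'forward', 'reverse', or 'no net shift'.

Q₀ = 6.4305e+07 vs Keq = 1.7110e+05 ⇒ Q>K, reverse
Step 1:
                   C          E          G          B
  init        0.0142     0.0232     0.1371     0.1295
  Δ          0.02735    0.02735  -0.009115   -0.01823
  eq         0.04155    0.05055      0.128     0.1113
  solve Keq expr → x = -0.009115; check Q = 1.7110e+05
Then remove 0.01231 M of B.
Step 2:
                   C          E          G          B
  init       0.04155    0.05055      0.128    0.09896
  Δ        -0.001564  -0.001564 5.2145e-04   0.001043
  eq         0.03998    0.04898     0.1285        0.1
  solve Keq expr → x = 5.2145e-04; check Q = 1.7110e+05
Then add 0.043 M of B.
Step 3:
                   C          E          G          B
  init       0.03998    0.04898     0.1285      0.143
  Δ         0.005075   0.005075  -0.001692  -0.003383
  eq         0.04506    0.05406     0.1268     0.1396
  solve Keq expr → x = -0.001692; check Q = 1.7110e+05

Direction: reverse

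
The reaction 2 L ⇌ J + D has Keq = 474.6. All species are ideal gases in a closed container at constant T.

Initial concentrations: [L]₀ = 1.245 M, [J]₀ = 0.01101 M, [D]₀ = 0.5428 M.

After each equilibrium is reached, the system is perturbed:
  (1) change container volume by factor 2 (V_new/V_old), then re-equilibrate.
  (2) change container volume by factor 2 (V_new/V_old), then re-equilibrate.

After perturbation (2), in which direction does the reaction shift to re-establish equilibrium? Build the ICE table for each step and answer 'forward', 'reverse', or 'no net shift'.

Q₀ = 0.003856 vs Keq = 474.6 ⇒ Q<K, forward
Step 1:
                    L           J           D
  I             1.245     0.01101      0.5428
  C            -1.206      0.6032      0.6032
  E           0.03851      0.6143       1.146
  solve Keq expr → x = 0.6032; check Q = 474.6
Then change container volume by factor 2 (V_new/V_old).
Step 2:
                    L           J           D
  I           0.01926      0.3071       0.573
  C                 0           0           0
  E           0.01926      0.3071       0.573
  solve Keq expr → x = 0; check Q = 474.6
Then change container volume by factor 2 (V_new/V_old).
Step 3:
                    L           J           D
  I          0.009628      0.1536      0.2865
  C                 0           0           0
  E          0.009628      0.1536      0.2865
  solve Keq expr → x = 0; check Q = 474.6

Direction: no net shift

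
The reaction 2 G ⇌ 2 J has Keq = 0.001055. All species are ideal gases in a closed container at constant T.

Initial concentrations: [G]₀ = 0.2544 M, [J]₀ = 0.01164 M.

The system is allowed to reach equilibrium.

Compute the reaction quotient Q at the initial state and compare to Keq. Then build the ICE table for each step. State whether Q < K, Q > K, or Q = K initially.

Q₀ = 0.002093 vs Keq = 0.001055 ⇒ Q>K, reverse
Step 1:
                    G           J
  init         0.2544     0.01164
  Δ          0.003271   -0.003271
  eq           0.2577    0.008369
  solve Keq expr → x = -0.001635; check Q = 0.001055

Q₀ = 0.002093; Q > K (proceeds reverse)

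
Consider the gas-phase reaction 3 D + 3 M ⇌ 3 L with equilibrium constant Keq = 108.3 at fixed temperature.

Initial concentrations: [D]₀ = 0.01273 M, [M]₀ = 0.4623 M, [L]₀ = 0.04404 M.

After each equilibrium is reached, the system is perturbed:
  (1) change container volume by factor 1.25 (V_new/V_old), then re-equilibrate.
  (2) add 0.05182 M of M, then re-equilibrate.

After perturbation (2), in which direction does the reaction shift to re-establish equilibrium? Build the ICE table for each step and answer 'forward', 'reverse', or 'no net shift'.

Q₀ = 419.1 vs Keq = 108.3 ⇒ Q>K, reverse
Step 1:
                    D           M           L
  Initial     0.01273      0.4623     0.04404
  Change     0.004863    0.004863   -0.004863
  Equil       0.01759      0.4672     0.03918
  solve Keq expr → x = -0.001621; check Q = 108.3
Then change container volume by factor 1.25 (V_new/V_old).
Step 2:
                    D           M           L
  Initial     0.01407      0.3737     0.03134
  Change     0.002192    0.002192   -0.002192
  Equil       0.01627      0.3759     0.02915
  solve Keq expr → x = -7.3083e-04; check Q = 108.3
Then add 0.05182 M of M.
Step 3:
                    D           M           L
  Initial     0.01627      0.4277     0.02915
  Change    -0.001292   -0.001292    0.001292
  Equil       0.01498      0.4265     0.03044
  solve Keq expr → x = 4.3063e-04; check Q = 108.3

Direction: forward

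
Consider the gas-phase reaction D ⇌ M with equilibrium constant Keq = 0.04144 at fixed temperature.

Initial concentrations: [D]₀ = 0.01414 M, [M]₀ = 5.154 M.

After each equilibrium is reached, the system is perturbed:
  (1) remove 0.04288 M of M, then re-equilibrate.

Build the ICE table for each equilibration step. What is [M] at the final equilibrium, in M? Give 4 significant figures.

Q₀ = 364.5 vs Keq = 0.04144 ⇒ Q>K, reverse
Step 1:
                    D           M
  init        0.01414       5.154
  Δ             4.948      -4.948
  eq            4.962      0.2056
  solve Keq expr → x = -4.948; check Q = 0.04144
Then remove 0.04288 M of M.
Step 2:
                    D           M
  init          4.962      0.1628
  Δ          -0.04117     0.04117
  eq            4.921      0.2039
  solve Keq expr → x = 0.04117; check Q = 0.04144

[M]_eq = 0.2039 M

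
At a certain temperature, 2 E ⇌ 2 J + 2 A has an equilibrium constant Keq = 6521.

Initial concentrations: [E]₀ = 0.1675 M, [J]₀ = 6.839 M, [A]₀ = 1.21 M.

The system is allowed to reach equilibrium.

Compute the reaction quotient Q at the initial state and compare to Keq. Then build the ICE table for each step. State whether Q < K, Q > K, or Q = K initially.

Q₀ = 2441; Q < K (proceeds forward)

Q₀ = 2441 vs Keq = 6521 ⇒ Q<K, forward
Step 1:
                  E         J         A
  init       0.1675     6.839      1.21
  Δ        -0.05909   0.05909   0.05909
  eq         0.1084     6.898     1.269
  solve Keq expr → x = 0.02955; check Q = 6521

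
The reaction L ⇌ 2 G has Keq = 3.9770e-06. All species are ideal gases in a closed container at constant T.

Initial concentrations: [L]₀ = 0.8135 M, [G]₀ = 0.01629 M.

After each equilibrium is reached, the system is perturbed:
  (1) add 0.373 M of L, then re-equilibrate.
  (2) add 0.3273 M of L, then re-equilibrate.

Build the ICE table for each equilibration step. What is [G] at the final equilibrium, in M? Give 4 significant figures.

[G]_eq = 0.002459 M

Q₀ = 3.2620e-04 vs Keq = 3.9770e-06 ⇒ Q>K, reverse
Step 1:
                  L         G
  Initial    0.8135   0.01629
  Change   0.007242  -0.01448
  Equil      0.8207  0.001807
  solve Keq expr → x = -0.007242; check Q = 3.9770e-06
Then add 0.373 M of L.
Step 2:
                  L         G
  Initial     1.194  0.001807
  Change  -1.8601e-04 3.7203e-04
  Equil       1.194  0.002179
  solve Keq expr → x = 1.8601e-04; check Q = 3.9770e-06
Then add 0.3273 M of L.
Step 3:
                  L         G
  Initial     1.521  0.002179
  Change  -1.4027e-04 2.8054e-04
  Equil       1.521  0.002459
  solve Keq expr → x = 1.4027e-04; check Q = 3.9770e-06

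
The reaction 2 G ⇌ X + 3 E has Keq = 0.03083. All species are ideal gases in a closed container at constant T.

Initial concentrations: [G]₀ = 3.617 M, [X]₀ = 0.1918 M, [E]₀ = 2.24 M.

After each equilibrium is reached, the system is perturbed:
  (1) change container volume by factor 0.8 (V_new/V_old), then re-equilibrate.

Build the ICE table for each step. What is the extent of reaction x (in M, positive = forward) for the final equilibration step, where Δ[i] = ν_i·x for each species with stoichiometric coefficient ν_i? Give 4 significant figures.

Q₀ = 0.1648 vs Keq = 0.03083 ⇒ Q>K, reverse
Step 1:
                    G           X           E
  Initial       3.617      0.1918        2.24
  Change        0.244      -0.122     -0.3659
  Equil         3.861     0.06982       1.874
  solve Keq expr → x = -0.122; check Q = 0.03083
Then change container volume by factor 0.8 (V_new/V_old).
Step 2:
                    G           X           E
  Initial       4.826     0.08728       2.343
  Change      0.04909    -0.02455    -0.07364
  Equil         4.875     0.06273       2.269
  solve Keq expr → x = -0.02455; check Q = 0.03083

x = -0.02455 M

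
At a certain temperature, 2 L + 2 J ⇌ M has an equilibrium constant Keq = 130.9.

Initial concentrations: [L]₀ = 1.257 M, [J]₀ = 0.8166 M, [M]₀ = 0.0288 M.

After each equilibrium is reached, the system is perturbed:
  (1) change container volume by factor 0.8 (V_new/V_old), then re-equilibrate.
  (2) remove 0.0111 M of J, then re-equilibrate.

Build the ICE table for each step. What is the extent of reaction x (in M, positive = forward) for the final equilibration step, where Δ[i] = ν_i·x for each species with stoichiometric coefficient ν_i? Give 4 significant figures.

Q₀ = 0.02733 vs Keq = 130.9 ⇒ Q<K, forward
Step 1:
                   L          J          M
  init         1.257     0.8166     0.0288
  Δ          -0.7161    -0.7161      0.358
  eq          0.5409     0.1005     0.3868
  solve Keq expr → x = 0.358; check Q = 130.9
Then change container volume by factor 0.8 (V_new/V_old).
Step 2:
                   L          J          M
  init        0.6761     0.1256     0.4836
  Δ          -0.0301    -0.0301    0.01505
  eq           0.646    0.09553     0.4986
  solve Keq expr → x = 0.01505; check Q = 130.9
Then remove 0.0111 M of J.
Step 3:
                   L          J          M
  init         0.646    0.08443     0.4986
  Δ         0.009303   0.009303  -0.004652
  eq          0.6553    0.09374      0.494
  solve Keq expr → x = -0.004652; check Q = 130.9

x = -0.004652 M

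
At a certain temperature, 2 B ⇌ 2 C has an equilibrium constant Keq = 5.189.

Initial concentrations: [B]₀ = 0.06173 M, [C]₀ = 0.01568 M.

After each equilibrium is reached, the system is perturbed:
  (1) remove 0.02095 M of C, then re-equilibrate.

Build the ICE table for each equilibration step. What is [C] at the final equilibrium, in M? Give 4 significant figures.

Q₀ = 0.06452 vs Keq = 5.189 ⇒ Q<K, forward
Step 1:
                    B           C
  Initial     0.06173     0.01568
  Change     -0.03811     0.03811
  Equil       0.02362     0.05379
  solve Keq expr → x = 0.01906; check Q = 5.189
Then remove 0.02095 M of C.
Step 2:
                    B           C
  Initial     0.02362     0.03284
  Change    -0.006391    0.006391
  Equil       0.01722     0.03924
  solve Keq expr → x = 0.003196; check Q = 5.189

[C]_eq = 0.03924 M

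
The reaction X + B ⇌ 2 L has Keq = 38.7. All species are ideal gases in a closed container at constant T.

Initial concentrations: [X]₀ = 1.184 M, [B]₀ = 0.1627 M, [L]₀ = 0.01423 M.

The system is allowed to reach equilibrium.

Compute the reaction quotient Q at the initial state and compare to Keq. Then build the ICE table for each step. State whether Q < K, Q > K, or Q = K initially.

Q₀ = 0.001051; Q < K (proceeds forward)

Q₀ = 0.001051 vs Keq = 38.7 ⇒ Q<K, forward
Step 1:
                   X          B          L
  init         1.184     0.1627    0.01423
  Δ          -0.1599    -0.1599     0.3198
  eq           1.024   0.002815      0.334
  solve Keq expr → x = 0.1599; check Q = 38.7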